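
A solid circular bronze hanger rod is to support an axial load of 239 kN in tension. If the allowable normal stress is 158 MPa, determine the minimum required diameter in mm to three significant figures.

Required area A ≥ P/σ_allow = 239000/158 = 1513 mm².
For a solid circular section, d ≥ √(4A/π) = 43.89 mm.

43.9 mm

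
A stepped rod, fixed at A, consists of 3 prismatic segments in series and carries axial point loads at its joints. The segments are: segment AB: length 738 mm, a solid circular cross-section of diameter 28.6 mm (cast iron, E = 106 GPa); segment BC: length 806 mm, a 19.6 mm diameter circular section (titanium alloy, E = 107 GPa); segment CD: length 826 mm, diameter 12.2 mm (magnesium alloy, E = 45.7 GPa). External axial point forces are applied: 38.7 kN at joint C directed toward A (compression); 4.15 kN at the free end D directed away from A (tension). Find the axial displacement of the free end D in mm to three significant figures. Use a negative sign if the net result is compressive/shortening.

Internal axial forces (sectioning from the free end, tension +): N_CD = 4.15 kN, N_BC = -34.55 kN, N_AB = -34.55 kN.
A_AB = 642.4 mm².
A_BC = 301.7 mm².
A_CD = 116.9 mm².
δ_AB = -34550·738/(642.4·106000) = -0.3744 mm
δ_BC = -34550·806/(301.7·107000) = -0.8626 mm
δ_CD = 4150·826/(116.9·45700) = 0.6417 mm
δ = Σδ_i = -0.5954 mm.

-0.595 mm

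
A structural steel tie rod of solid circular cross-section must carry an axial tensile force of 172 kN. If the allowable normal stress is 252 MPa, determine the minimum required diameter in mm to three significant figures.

Required area A ≥ P/σ_allow = 172000/252 = 682.5 mm².
For a solid circular section, d ≥ √(4A/π) = 29.48 mm.

29.5 mm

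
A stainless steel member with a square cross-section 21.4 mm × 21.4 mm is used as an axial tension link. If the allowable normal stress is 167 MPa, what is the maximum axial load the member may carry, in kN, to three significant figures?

76.5 kN

A = 458 mm².
P_max = σ_allow · A = 167 · 458 = 76480 N = 76.48 kN.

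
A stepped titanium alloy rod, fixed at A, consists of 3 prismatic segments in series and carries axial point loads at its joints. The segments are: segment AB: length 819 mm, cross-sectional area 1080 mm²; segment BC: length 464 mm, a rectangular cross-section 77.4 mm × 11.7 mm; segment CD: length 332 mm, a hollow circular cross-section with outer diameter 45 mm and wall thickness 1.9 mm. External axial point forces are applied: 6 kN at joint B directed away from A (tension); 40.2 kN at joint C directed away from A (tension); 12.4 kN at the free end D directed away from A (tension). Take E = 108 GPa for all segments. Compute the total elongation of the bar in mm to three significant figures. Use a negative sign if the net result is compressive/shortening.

Internal axial forces (sectioning from the free end, tension +): N_CD = 12.4 kN, N_BC = 52.6 kN, N_AB = 58.6 kN.
A_BC = 905.6 mm².
A_CD = 257.3 mm².
δ_AB = 58600·819/(1080·108000) = 0.4115 mm
δ_BC = 52600·464/(905.6·108000) = 0.2495 mm
δ_CD = 12400·332/(257.3·108000) = 0.1482 mm
δ = Σδ_i = 0.8092 mm.

0.809 mm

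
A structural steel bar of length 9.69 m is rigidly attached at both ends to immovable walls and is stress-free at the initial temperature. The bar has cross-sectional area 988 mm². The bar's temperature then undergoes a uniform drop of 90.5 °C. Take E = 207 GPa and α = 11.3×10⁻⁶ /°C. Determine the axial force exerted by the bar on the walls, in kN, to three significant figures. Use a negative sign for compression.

209 kN

Free thermal expansion αLΔT = 11.3e-6 · 9690 · -90.5 = -9.909 mm.
The walls impose strain ε = −(-9.909)/9690 = 1.0226e-03; σ = Eε = 207000 · 1.0226e-03 = 211.7 MPa.
Wall reaction R = σ·A = 211.7·988 = 209100 N = 209.1 kN.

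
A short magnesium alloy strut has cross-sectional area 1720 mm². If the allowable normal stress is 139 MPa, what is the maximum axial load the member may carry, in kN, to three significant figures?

P_max = σ_allow · A = 139 · 1720 = 239100 N = 239.1 kN.

239 kN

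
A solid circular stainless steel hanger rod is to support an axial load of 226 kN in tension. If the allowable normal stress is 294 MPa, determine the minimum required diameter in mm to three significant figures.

31.3 mm

Required area A ≥ P/σ_allow = 226000/294 = 768.7 mm².
For a solid circular section, d ≥ √(4A/π) = 31.28 mm.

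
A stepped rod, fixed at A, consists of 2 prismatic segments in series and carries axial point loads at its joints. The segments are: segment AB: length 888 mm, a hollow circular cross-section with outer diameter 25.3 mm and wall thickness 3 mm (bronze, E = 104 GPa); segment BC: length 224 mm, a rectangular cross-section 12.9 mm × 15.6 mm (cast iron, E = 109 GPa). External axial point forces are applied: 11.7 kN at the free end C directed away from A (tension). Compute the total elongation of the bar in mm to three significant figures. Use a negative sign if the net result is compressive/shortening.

0.595 mm

Internal axial forces (sectioning from the free end, tension +): N_BC = 11.7 kN, N_AB = 11.7 kN.
A_AB = 210.2 mm².
A_BC = 201.2 mm².
δ_AB = 11700·888/(210.2·104000) = 0.4753 mm
δ_BC = 11700·224/(201.2·109000) = 0.1195 mm
δ = Σδ_i = 0.5948 mm.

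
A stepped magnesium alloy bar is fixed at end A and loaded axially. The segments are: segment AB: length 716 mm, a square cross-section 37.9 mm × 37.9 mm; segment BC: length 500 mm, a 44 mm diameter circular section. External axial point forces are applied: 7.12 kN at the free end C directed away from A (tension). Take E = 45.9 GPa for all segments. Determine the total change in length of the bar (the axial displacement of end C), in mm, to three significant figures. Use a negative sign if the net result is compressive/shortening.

0.128 mm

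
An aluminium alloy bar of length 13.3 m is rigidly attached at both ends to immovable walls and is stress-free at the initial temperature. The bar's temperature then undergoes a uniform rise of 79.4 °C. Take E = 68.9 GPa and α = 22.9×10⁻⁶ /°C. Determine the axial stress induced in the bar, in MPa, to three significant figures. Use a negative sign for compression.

-125 MPa

Free thermal expansion αLΔT = 22.9e-6 · 13300 · 79.4 = 24.18 mm.
The walls impose strain ε = −(24.18)/13300 = -1.8183e-03; σ = Eε = 68900 · -1.8183e-03 = -125.3 MPa.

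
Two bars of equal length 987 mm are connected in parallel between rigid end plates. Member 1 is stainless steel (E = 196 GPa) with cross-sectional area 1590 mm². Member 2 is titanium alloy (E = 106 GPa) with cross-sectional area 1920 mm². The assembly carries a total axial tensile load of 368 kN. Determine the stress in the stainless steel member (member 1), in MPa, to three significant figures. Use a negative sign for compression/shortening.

Equal strain + equilibrium ⇒ each member carries load in proportion to AE: A₁E₁ = 311600000 N, A₂E₂ = 203500000 N, ΣAE = 515200000 N.
σ₁ = P·E₁/ΣAE = 368000·196000/515200000 = 140 MPa.

140 MPa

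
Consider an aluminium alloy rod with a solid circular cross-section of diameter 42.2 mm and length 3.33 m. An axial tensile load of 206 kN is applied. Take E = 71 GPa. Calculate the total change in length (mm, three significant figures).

6.91 mm

A = 1399 mm².
δ_mech = NL/(AE) = 206000·3330/(1399·71000) = 6.908 mm.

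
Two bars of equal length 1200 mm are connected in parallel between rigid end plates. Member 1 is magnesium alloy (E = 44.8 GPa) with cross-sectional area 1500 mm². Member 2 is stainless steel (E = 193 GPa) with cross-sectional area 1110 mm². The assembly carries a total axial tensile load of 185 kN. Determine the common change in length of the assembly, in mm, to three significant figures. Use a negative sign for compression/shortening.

0.789 mm

Equal strain + equilibrium ⇒ each member carries load in proportion to AE: A₁E₁ = 67200000 N, A₂E₂ = 214200000 N, ΣAE = 281400000 N.
δ = PL/ΣAE = 185000·1200/281400000 = 0.7888 mm.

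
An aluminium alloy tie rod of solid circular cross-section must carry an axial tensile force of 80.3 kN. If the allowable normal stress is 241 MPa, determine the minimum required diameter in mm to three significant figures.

20.6 mm

Required area A ≥ P/σ_allow = 80300/241 = 333.2 mm².
For a solid circular section, d ≥ √(4A/π) = 20.6 mm.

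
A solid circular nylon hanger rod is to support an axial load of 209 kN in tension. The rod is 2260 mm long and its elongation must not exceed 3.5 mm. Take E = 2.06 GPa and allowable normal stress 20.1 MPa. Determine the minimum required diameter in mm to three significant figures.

289 mm

Required area A ≥ P/σ_allow = 209000/20.1 = 10400 mm².
For a solid circular section, d ≥ √(4A/π) = 115.1 mm.
Elongation limit: A ≥ PL/(Eδ_allow) = 209000·2260/(2060·3.5) = 65510 mm² ⇒ d ≥ 288.8 mm.
The elongation limit governs.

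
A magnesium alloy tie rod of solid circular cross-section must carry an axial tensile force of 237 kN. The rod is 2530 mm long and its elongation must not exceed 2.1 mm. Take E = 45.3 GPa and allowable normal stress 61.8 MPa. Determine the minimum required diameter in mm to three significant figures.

Required area A ≥ P/σ_allow = 237000/61.8 = 3835 mm².
For a solid circular section, d ≥ √(4A/π) = 69.88 mm.
Elongation limit: A ≥ PL/(Eδ_allow) = 237000·2530/(45300·2.1) = 6303 mm² ⇒ d ≥ 89.58 mm.
The elongation limit governs.

89.6 mm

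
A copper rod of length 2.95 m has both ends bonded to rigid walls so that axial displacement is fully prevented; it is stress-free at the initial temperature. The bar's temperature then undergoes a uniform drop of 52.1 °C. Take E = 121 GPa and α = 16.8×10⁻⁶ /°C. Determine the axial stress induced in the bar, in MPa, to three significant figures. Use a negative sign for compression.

106 MPa

Free thermal expansion αLΔT = 16.8e-6 · 2950 · -52.1 = -2.582 mm.
The walls impose strain ε = −(-2.582)/2950 = 8.7528e-04; σ = Eε = 121000 · 8.7528e-04 = 105.9 MPa.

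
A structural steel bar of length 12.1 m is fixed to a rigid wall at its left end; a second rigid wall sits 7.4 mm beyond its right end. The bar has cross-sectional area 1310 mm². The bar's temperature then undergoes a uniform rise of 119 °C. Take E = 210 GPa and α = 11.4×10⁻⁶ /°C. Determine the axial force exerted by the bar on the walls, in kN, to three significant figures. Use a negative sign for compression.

-205 kN

Free thermal expansion αLΔT = 11.4e-6 · 12100 · 119 = 16.41 mm.
The walls engage after the gap closes; constrained expansion = 16.41 − 7.4 = 9.015 mm.
The walls impose strain ε = −(9.015)/12100 = -7.4503e-04; σ = Eε = 210000 · -7.4503e-04 = -156.5 MPa.
Wall reaction R = σ·A = -156.5·1310 = -205000 N = -205 kN.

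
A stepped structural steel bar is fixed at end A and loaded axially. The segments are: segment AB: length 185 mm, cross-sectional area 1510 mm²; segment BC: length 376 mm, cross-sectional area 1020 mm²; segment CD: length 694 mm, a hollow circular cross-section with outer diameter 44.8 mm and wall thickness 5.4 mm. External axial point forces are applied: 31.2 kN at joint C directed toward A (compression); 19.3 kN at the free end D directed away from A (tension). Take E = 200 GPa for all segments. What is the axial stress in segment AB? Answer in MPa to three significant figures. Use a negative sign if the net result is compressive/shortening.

-7.88 MPa

Internal axial forces (sectioning from the free end, tension +): N_CD = 19.3 kN, N_BC = -11.9 kN, N_AB = -11.9 kN.
σ_AB = N_AB/A_AB = -11900/1510 = -7.881 MPa.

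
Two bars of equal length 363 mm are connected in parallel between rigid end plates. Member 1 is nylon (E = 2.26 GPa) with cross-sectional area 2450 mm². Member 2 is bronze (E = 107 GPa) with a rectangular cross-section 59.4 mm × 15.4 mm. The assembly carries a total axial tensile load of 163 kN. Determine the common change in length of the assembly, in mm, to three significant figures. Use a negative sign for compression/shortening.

0.572 mm

A_2 = 914.8 mm².
Equal strain + equilibrium ⇒ each member carries load in proportion to AE: A₁E₁ = 5537000 N, A₂E₂ = 97880000 N, ΣAE = 103400000 N.
δ = PL/ΣAE = 163000·363/103400000 = 0.5721 mm.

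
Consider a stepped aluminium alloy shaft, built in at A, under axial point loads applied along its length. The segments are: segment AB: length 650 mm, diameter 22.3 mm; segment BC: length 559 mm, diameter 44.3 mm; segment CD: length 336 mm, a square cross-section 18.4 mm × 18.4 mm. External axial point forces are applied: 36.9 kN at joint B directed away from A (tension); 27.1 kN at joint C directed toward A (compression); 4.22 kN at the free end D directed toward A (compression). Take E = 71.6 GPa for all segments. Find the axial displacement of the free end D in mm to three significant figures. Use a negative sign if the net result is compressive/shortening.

Internal axial forces (sectioning from the free end, tension +): N_CD = -4.22 kN, N_BC = -31.32 kN, N_AB = 5.58 kN.
A_AB = 390.6 mm².
A_BC = 1541 mm².
A_CD = 338.6 mm².
δ_AB = 5580·650/(390.6·71600) = 0.1297 mm
δ_BC = -31320·559/(1541·71600) = -0.1586 mm
δ_CD = -4220·336/(338.6·71600) = -0.05849 mm
δ = Σδ_i = -0.08744 mm.

-0.0874 mm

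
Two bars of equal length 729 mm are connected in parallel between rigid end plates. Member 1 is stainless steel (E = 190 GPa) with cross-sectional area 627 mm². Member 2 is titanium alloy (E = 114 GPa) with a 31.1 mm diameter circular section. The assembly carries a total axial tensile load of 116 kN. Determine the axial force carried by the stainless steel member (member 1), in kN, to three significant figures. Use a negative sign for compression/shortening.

A_2 = 759.6 mm².
Equal strain + equilibrium ⇒ each member carries load in proportion to AE: A₁E₁ = 119100000 N, A₂E₂ = 86600000 N, ΣAE = 205700000 N.
F₁ = P·A₁E₁/ΣAE = 116000·119100000/205700000 = 67170 N.

67.2 kN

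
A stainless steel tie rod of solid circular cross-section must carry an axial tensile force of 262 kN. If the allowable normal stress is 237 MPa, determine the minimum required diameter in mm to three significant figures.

Required area A ≥ P/σ_allow = 262000/237 = 1105 mm².
For a solid circular section, d ≥ √(4A/π) = 37.52 mm.

37.5 mm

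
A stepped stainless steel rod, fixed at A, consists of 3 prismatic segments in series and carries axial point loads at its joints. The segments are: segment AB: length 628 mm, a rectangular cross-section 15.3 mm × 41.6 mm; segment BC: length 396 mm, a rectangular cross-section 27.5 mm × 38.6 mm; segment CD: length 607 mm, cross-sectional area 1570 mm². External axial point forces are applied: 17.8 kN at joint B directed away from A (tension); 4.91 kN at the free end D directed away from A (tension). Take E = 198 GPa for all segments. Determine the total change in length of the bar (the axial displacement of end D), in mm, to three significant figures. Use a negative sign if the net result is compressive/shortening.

0.132 mm

Internal axial forces (sectioning from the free end, tension +): N_CD = 4.91 kN, N_BC = 4.91 kN, N_AB = 22.71 kN.
A_AB = 636.5 mm².
A_BC = 1062 mm².
δ_AB = 22710·628/(636.5·198000) = 0.1132 mm
δ_BC = 4910·396/(1062·198000) = 0.009251 mm
δ_CD = 4910·607/(1570·198000) = 0.009587 mm
δ = Σδ_i = 0.132 mm.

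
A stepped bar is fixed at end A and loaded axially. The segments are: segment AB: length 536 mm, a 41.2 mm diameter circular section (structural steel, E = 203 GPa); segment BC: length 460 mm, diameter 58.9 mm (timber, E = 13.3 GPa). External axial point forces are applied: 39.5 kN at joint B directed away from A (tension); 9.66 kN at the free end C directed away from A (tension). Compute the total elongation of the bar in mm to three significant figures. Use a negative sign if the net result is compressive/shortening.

Internal axial forces (sectioning from the free end, tension +): N_BC = 9.66 kN, N_AB = 49.16 kN.
A_AB = 1333 mm².
A_BC = 2725 mm².
δ_AB = 49160·536/(1333·203000) = 0.09736 mm
δ_BC = 9660·460/(2725·13300) = 0.1226 mm
δ = Σδ_i = 0.22 mm.

0.220 mm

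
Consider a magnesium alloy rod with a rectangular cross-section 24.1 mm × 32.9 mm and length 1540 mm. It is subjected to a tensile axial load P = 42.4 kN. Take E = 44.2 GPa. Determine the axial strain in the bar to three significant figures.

A = 792.9 mm².
σ = N/A = 53.48 MPa; ε = σ/E = 53.48/44200 = 1.210e-03.

0.00121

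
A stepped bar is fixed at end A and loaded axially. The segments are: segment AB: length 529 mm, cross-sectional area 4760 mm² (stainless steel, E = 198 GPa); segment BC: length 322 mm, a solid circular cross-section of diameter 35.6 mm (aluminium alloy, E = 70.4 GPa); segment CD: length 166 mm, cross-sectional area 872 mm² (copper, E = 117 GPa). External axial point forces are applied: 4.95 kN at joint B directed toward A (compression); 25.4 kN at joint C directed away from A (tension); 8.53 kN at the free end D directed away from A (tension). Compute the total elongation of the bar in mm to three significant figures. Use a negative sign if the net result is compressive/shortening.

Internal axial forces (sectioning from the free end, tension +): N_CD = 8.53 kN, N_BC = 33.93 kN, N_AB = 28.98 kN.
A_BC = 995.4 mm².
δ_AB = 28980·529/(4760·198000) = 0.01627 mm
δ_BC = 33930·322/(995.4·70400) = 0.1559 mm
δ_CD = 8530·166/(872·117000) = 0.01388 mm
δ = Σδ_i = 0.1861 mm.

0.186 mm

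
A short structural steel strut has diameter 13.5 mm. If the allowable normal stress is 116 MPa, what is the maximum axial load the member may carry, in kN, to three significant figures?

16.6 kN

A = 143.1 mm².
P_max = σ_allow · A = 116 · 143.1 = 16600 N = 16.6 kN.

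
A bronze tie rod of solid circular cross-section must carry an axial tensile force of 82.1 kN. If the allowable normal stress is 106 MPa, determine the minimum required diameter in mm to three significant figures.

Required area A ≥ P/σ_allow = 82100/106 = 774.5 mm².
For a solid circular section, d ≥ √(4A/π) = 31.4 mm.

31.4 mm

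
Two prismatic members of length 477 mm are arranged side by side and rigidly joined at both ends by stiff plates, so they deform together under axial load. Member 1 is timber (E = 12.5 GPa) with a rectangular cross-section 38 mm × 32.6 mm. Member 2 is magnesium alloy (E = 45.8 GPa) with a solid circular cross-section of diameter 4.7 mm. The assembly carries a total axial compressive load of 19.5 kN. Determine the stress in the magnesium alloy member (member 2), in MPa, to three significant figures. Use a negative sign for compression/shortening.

-54.9 MPa

A_1 = 1239 mm².
A_2 = 17.35 mm².
Equal strain + equilibrium ⇒ each member carries load in proportion to AE: A₁E₁ = 15480000 N, A₂E₂ = 794600 N, ΣAE = 16280000 N.
σ₂ = P·E₂/ΣAE = -19500·45800/16280000 = -54.86 MPa.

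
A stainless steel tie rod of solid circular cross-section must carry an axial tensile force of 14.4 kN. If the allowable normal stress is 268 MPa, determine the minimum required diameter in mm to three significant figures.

8.27 mm

Required area A ≥ P/σ_allow = 14400/268 = 53.73 mm².
For a solid circular section, d ≥ √(4A/π) = 8.271 mm.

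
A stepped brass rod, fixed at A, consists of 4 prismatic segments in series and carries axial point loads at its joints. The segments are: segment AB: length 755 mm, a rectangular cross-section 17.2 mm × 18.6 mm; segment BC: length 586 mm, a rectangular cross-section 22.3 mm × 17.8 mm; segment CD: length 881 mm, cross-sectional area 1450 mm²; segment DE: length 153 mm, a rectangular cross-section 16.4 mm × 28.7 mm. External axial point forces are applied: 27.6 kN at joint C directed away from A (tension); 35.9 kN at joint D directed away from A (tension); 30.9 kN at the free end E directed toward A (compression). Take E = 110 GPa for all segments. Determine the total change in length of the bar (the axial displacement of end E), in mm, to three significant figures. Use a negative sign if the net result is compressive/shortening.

1.07 mm

Internal axial forces (sectioning from the free end, tension +): N_DE = -30.9 kN, N_CD = 5 kN, N_BC = 32.6 kN, N_AB = 32.6 kN.
A_AB = 319.9 mm².
A_BC = 396.9 mm².
A_DE = 470.7 mm².
δ_AB = 32600·755/(319.9·110000) = 0.6994 mm
δ_BC = 32600·586/(396.9·110000) = 0.4375 mm
δ_CD = 5000·881/(1450·110000) = 0.02762 mm
δ_DE = -30900·153/(470.7·110000) = -0.09131 mm
δ = Σδ_i = 1.073 mm.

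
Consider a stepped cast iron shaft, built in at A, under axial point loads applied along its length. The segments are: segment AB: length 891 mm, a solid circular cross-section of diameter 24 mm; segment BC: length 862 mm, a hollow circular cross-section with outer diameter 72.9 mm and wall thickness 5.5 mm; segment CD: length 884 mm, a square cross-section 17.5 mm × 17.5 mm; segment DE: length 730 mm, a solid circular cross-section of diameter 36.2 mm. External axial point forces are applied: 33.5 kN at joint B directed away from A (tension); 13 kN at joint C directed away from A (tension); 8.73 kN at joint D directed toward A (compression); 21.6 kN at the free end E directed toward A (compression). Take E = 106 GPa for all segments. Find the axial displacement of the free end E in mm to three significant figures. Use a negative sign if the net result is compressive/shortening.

Internal axial forces (sectioning from the free end, tension +): N_DE = -21.6 kN, N_CD = -30.33 kN, N_BC = -17.33 kN, N_AB = 16.17 kN.
A_AB = 452.4 mm².
A_BC = 1165 mm².
A_CD = 306.2 mm².
A_DE = 1029 mm².
δ_AB = 16170·891/(452.4·106000) = 0.3004 mm
δ_BC = -17330·862/(1165·106000) = -0.121 mm
δ_CD = -30330·884/(306.2·106000) = -0.8259 mm
δ_DE = -21600·730/(1029·106000) = -0.1445 mm
δ = Σδ_i = -0.791 mm.

-0.791 mm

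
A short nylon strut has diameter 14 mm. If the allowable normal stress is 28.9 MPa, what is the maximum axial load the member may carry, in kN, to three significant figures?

A = 153.9 mm².
P_max = σ_allow · A = 28.9 · 153.9 = 4449 N = 4.449 kN.

4.45 kN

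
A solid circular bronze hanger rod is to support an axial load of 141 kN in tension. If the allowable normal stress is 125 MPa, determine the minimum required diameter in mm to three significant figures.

Required area A ≥ P/σ_allow = 141000/125 = 1128 mm².
For a solid circular section, d ≥ √(4A/π) = 37.9 mm.

37.9 mm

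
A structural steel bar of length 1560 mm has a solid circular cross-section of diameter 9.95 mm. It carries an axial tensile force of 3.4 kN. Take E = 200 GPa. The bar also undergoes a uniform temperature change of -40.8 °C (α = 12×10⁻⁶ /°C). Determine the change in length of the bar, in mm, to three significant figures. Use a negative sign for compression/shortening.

-0.423 mm

A = 77.76 mm².
δ_mech = NL/(AE) = 3400·1560/(77.76·200000) = 0.3411 mm.
δ_thermal = αLΔT = 12e-6·1560·-40.8 = -0.7638 mm.
δ = δ_mech + δ_thermal = -0.4227 mm.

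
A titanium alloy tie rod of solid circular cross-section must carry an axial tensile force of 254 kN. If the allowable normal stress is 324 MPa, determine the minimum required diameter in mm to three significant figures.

Required area A ≥ P/σ_allow = 254000/324 = 784 mm².
For a solid circular section, d ≥ √(4A/π) = 31.59 mm.

31.6 mm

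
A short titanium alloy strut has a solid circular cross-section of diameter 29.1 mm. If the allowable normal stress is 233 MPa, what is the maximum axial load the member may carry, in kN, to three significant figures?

A = 665.1 mm².
P_max = σ_allow · A = 233 · 665.1 = 155000 N = 155 kN.

155 kN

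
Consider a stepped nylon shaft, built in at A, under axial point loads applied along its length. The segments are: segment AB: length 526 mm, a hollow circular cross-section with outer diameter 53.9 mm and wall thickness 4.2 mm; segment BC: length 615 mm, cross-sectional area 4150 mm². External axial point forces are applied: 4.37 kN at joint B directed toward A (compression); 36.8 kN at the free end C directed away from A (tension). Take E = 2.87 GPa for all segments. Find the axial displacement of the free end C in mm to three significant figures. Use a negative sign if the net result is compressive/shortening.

Internal axial forces (sectioning from the free end, tension +): N_BC = 36.8 kN, N_AB = 32.43 kN.
A_AB = 655.8 mm².
δ_AB = 32430·526/(655.8·2870) = 9.063 mm
δ_BC = 36800·615/(4150·2870) = 1.9 mm
δ = Σδ_i = 10.96 mm.

11.0 mm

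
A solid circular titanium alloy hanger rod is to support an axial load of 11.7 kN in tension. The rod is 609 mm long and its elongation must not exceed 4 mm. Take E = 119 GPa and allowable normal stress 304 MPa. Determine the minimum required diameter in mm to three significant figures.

7.00 mm

Required area A ≥ P/σ_allow = 11700/304 = 38.49 mm².
For a solid circular section, d ≥ √(4A/π) = 7 mm.
Elongation limit: A ≥ PL/(Eδ_allow) = 11700·609/(119000·4) = 14.97 mm² ⇒ d ≥ 4.366 mm.
The stress limit governs.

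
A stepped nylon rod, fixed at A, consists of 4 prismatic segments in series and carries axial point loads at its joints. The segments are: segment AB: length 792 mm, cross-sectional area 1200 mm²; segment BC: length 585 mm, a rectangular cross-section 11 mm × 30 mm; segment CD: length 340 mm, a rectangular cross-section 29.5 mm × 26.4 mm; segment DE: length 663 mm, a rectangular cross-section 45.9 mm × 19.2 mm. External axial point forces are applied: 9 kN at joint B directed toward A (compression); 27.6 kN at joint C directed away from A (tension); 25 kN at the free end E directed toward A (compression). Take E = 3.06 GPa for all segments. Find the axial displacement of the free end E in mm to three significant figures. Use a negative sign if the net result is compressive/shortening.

Internal axial forces (sectioning from the free end, tension +): N_DE = -25 kN, N_CD = -25 kN, N_BC = 2.6 kN, N_AB = -6.4 kN.
A_BC = 330 mm².
A_CD = 778.8 mm².
A_DE = 881.3 mm².
δ_AB = -6400·792/(1200·3060) = -1.38 mm
δ_BC = 2600·585/(330·3060) = 1.506 mm
δ_CD = -25000·340/(778.8·3060) = -3.567 mm
δ_DE = -25000·663/(881.3·3060) = -6.146 mm
δ = Σδ_i = -9.587 mm.

-9.59 mm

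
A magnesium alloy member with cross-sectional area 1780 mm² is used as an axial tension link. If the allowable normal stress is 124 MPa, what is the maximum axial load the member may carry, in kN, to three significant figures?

P_max = σ_allow · A = 124 · 1780 = 220700 N = 220.7 kN.

221 kN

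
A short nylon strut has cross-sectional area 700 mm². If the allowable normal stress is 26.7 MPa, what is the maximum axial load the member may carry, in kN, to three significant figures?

18.7 kN

P_max = σ_allow · A = 26.7 · 700 = 18690 N = 18.69 kN.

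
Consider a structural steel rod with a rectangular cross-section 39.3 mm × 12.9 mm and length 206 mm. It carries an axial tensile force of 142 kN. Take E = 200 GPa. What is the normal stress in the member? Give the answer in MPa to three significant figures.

280 MPa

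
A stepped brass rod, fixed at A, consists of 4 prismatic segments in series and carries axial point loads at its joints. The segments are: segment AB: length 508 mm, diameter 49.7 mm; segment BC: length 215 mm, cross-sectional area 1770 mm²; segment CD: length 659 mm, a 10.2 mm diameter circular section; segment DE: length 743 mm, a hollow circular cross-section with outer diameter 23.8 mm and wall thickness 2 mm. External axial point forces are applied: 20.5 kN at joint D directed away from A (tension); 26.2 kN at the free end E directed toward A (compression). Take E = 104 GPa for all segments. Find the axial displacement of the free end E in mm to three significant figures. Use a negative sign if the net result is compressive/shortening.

Internal axial forces (sectioning from the free end, tension +): N_DE = -26.2 kN, N_CD = -5.7 kN, N_BC = -5.7 kN, N_AB = -5.7 kN.
A_AB = 1940 mm².
A_CD = 81.71 mm².
A_DE = 137 mm².
δ_AB = -5700·508/(1940·104000) = -0.01435 mm
δ_BC = -5700·215/(1770·104000) = -0.006657 mm
δ_CD = -5700·659/(81.71·104000) = -0.442 mm
δ_DE = -26200·743/(137·104000) = -1.367 mm
δ = Σδ_i = -1.83 mm.

-1.83 mm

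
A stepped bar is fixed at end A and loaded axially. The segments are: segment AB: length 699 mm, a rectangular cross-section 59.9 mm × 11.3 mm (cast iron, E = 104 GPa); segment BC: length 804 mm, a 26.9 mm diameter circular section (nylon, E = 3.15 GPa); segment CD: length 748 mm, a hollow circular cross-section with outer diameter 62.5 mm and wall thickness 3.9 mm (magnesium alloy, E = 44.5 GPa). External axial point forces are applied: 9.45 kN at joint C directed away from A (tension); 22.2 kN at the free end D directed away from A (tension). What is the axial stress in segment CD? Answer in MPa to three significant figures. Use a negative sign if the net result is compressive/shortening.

Internal axial forces (sectioning from the free end, tension +): N_CD = 22.2 kN, N_BC = 31.65 kN, N_AB = 31.65 kN.
A_CD = 718 mm².
σ_CD = N_CD/A_CD = 22200/718 = 30.92 MPa.

30.9 MPa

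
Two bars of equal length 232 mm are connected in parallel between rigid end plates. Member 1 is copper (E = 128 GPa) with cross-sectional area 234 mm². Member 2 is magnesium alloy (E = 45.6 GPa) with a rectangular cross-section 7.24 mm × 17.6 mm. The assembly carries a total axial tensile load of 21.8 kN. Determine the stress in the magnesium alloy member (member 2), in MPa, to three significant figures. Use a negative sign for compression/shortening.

A_2 = 127.4 mm².
Equal strain + equilibrium ⇒ each member carries load in proportion to AE: A₁E₁ = 29950000 N, A₂E₂ = 5811000 N, ΣAE = 35760000 N.
σ₂ = P·E₂/ΣAE = 21800·45600/35760000 = 27.8 MPa.

27.8 MPa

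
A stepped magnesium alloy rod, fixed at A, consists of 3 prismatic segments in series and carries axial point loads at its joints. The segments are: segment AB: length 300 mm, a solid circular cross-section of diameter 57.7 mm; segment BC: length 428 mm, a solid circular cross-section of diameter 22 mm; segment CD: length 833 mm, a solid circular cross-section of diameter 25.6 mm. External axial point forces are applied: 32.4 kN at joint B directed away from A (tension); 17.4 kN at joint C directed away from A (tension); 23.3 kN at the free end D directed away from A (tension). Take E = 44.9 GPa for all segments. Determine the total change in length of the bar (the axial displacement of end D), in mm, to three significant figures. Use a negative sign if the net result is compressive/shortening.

2.05 mm

Internal axial forces (sectioning from the free end, tension +): N_CD = 23.3 kN, N_BC = 40.7 kN, N_AB = 73.1 kN.
A_AB = 2615 mm².
A_BC = 380.1 mm².
A_CD = 514.7 mm².
δ_AB = 73100·300/(2615·44900) = 0.1868 mm
δ_BC = 40700·428/(380.1·44900) = 1.021 mm
δ_CD = 23300·833/(514.7·44900) = 0.8398 mm
δ = Σδ_i = 2.047 mm.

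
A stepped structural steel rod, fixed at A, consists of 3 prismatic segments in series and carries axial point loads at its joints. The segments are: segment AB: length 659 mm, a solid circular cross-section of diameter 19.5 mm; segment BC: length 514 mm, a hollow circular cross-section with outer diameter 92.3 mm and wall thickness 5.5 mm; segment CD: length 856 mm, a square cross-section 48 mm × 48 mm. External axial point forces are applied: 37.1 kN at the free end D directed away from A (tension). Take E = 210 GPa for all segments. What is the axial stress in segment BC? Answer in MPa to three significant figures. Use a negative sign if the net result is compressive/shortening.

Internal axial forces (sectioning from the free end, tension +): N_CD = 37.1 kN, N_BC = 37.1 kN, N_AB = 37.1 kN.
A_BC = 1500 mm².
σ_BC = N_BC/A_BC = 37100/1500 = 24.74 MPa.

24.7 MPa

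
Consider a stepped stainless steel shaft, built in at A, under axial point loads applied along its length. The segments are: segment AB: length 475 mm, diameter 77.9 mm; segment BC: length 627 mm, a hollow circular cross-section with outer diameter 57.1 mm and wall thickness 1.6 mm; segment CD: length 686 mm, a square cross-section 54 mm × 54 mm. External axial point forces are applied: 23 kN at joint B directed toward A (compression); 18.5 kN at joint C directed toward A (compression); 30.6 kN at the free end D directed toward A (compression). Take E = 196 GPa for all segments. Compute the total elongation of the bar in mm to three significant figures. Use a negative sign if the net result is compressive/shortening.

-0.636 mm

Internal axial forces (sectioning from the free end, tension +): N_CD = -30.6 kN, N_BC = -49.1 kN, N_AB = -72.1 kN.
A_AB = 4766 mm².
A_BC = 279 mm².
A_CD = 2916 mm².
δ_AB = -72100·475/(4766·196000) = -0.03666 mm
δ_BC = -49100·627/(279·196000) = -0.563 mm
δ_CD = -30600·686/(2916·196000) = -0.03673 mm
δ = Σδ_i = -0.6364 mm.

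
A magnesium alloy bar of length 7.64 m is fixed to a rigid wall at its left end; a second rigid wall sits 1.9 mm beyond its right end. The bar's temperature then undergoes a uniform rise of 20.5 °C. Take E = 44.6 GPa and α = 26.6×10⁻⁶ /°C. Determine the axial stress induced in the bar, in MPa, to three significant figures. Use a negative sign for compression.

Free thermal expansion αLΔT = 26.6e-6 · 7640 · 20.5 = 4.166 mm.
The walls engage after the gap closes; constrained expansion = 4.166 − 1.9 = 2.266 mm.
The walls impose strain ε = −(2.266)/7640 = -2.9661e-04; σ = Eε = 44600 · -2.9661e-04 = -13.23 MPa.

-13.2 MPa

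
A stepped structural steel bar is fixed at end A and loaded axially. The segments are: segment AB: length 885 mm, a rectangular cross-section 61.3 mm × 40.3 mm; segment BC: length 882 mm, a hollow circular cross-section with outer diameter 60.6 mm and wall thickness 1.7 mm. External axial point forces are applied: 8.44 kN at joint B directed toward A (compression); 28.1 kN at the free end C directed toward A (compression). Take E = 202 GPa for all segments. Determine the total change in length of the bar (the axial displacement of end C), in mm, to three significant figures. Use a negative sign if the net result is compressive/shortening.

-0.455 mm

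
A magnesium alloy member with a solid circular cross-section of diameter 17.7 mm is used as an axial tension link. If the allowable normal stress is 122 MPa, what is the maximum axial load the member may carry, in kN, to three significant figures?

30.0 kN

A = 246.1 mm².
P_max = σ_allow · A = 122 · 246.1 = 30020 N = 30.02 kN.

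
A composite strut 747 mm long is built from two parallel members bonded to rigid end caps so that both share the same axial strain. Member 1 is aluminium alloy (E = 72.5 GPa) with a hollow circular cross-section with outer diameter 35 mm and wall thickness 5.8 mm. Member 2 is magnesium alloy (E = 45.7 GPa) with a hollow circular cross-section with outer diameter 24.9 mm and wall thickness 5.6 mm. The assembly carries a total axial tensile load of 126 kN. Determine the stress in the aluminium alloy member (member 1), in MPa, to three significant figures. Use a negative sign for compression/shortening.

169 MPa

A_1 = 532.1 mm².
A_2 = 339.5 mm².
Equal strain + equilibrium ⇒ each member carries load in proportion to AE: A₁E₁ = 38570000 N, A₂E₂ = 15520000 N, ΣAE = 54090000 N.
σ₁ = P·E₁/ΣAE = 126000·72500/54090000 = 168.9 MPa.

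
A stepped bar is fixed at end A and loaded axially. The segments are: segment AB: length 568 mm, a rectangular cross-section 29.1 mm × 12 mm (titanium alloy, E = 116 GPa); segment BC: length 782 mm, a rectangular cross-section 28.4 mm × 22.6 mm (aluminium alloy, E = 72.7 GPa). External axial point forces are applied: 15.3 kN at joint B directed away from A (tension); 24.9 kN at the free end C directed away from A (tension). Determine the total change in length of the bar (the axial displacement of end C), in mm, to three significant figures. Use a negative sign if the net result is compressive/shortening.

Internal axial forces (sectioning from the free end, tension +): N_BC = 24.9 kN, N_AB = 40.2 kN.
A_AB = 349.2 mm².
A_BC = 641.8 mm².
δ_AB = 40200·568/(349.2·116000) = 0.5637 mm
δ_BC = 24900·782/(641.8·72700) = 0.4173 mm
δ = Σδ_i = 0.981 mm.

0.981 mm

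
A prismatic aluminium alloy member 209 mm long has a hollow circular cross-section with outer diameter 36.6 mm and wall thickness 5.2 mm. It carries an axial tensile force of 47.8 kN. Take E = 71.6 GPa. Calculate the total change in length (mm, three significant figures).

A = 513 mm².
δ_mech = NL/(AE) = 47800·209/(513·71600) = 0.272 mm.

0.272 mm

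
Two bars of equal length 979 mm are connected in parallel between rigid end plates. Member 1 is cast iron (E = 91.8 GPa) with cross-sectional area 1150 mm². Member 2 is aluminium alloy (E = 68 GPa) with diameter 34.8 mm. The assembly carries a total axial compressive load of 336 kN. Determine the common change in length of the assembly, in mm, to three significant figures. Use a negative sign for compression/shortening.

A_2 = 951.1 mm².
Equal strain + equilibrium ⇒ each member carries load in proportion to AE: A₁E₁ = 105600000 N, A₂E₂ = 64680000 N, ΣAE = 170200000 N.
δ = PL/ΣAE = -336000·979/170200000 = -1.932 mm.

-1.93 mm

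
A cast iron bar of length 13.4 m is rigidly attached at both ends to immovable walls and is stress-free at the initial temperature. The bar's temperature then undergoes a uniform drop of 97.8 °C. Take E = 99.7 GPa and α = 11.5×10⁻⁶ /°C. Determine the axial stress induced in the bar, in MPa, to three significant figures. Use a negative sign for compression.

112 MPa

Free thermal expansion αLΔT = 11.5e-6 · 13400 · -97.8 = -15.07 mm.
The walls impose strain ε = −(-15.07)/13400 = 1.1247e-03; σ = Eε = 99700 · 1.1247e-03 = 112.1 MPa.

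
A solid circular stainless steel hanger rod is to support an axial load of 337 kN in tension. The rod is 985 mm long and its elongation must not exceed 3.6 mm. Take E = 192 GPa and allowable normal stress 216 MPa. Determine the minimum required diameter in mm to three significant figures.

44.6 mm

Required area A ≥ P/σ_allow = 337000/216 = 1560 mm².
For a solid circular section, d ≥ √(4A/π) = 44.57 mm.
Elongation limit: A ≥ PL/(Eδ_allow) = 337000·985/(192000·3.6) = 480.2 mm² ⇒ d ≥ 24.73 mm.
The stress limit governs.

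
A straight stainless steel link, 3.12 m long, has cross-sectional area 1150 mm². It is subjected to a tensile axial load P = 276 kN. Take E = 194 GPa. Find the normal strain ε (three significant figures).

0.00124

σ = N/A = 240 MPa; ε = σ/E = 240/194000 = 1.237e-03.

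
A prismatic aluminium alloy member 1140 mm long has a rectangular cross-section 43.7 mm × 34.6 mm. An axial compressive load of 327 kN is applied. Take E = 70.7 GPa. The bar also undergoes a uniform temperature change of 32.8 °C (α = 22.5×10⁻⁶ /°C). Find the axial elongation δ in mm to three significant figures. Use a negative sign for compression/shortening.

-2.65 mm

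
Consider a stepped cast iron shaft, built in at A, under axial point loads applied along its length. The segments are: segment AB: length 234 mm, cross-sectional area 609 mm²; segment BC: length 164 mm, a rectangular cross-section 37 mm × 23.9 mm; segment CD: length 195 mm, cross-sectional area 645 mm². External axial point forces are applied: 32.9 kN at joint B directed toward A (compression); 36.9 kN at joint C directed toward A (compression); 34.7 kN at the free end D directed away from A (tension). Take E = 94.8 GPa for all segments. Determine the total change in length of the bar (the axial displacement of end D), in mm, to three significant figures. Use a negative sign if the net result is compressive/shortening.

-0.0359 mm

Internal axial forces (sectioning from the free end, tension +): N_CD = 34.7 kN, N_BC = -2.2 kN, N_AB = -35.1 kN.
A_BC = 884.3 mm².
δ_AB = -35100·234/(609·94800) = -0.1423 mm
δ_BC = -2200·164/(884.3·94800) = -0.004304 mm
δ_CD = 34700·195/(645·94800) = 0.1107 mm
δ = Σδ_i = -0.03591 mm.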